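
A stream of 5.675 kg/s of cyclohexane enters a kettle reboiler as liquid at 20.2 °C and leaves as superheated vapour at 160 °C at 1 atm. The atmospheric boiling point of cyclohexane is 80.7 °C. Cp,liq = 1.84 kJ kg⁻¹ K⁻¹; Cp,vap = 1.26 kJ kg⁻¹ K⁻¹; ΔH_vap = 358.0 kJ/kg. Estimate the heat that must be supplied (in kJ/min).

liquid 20.2→80.7 °C: 111.32 kJ/kg
vaporisation at 80.7 °C: 358 kJ/kg
vapour 80.7→160 °C: 99.918 kJ/kg
Δh = 111.32 + 358 + 99.918 = 569.24 kJ/kg
Q = ṁ·Δh = 5.675 kg/s × 569.24 kJ/kg = 3230.4 kJ/s
|Q| = 3230.4 kW = 193830 kJ/min

Q = 194000 kJ/min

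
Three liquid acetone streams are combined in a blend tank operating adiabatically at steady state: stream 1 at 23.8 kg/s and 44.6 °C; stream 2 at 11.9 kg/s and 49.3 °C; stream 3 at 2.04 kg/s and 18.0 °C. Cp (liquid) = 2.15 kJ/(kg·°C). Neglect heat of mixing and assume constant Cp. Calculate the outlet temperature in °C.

T_out = 44.6 °C

Adiabatic, steady state ⇒ Σ ṁᵢCp,ᵢ(T_out − Tᵢ) = 0
T_out = Σ ṁᵢCp,ᵢTᵢ / Σ ṁᵢCp,ᵢ
      = 3622.5 / 81.141 = 44.644 °C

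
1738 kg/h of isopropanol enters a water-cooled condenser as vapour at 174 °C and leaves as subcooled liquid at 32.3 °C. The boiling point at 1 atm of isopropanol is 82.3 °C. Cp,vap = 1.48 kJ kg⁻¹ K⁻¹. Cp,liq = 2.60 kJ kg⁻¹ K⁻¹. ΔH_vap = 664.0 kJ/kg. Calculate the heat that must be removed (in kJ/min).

vapour 174→82.3 °C: -135.72 kJ/kg
condensation at 82.3 °C: -664 kJ/kg
liquid 82.3→32.3 °C: -130 kJ/kg
Δh = -135.72 + -664 + -130 = -929.72 kJ/kg
Q = ṁ·Δh = 1738 kg/h × -929.72 kJ/kg = -1.6158e+06 kJ/h
|Q| = 448.85 kW = 26931 kJ/min

Q_c = 26900 kJ/min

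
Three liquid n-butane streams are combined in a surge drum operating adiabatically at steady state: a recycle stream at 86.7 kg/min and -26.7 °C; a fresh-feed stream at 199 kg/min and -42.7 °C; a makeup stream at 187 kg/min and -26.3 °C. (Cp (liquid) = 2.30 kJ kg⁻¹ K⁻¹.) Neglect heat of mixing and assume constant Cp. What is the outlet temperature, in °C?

T_out = -33.3 °C

Energy balance with Q = 0: Σ ṁᵢCp,ᵢ(T_out − Tᵢ) = 0
Σ ṁᵢCp,ᵢTᵢ = 86.7×2.30×-26.7 + 199×2.30×-42.7 + 187×2.30×-26.3 = -36180
Σ ṁᵢCp,ᵢ = 86.7×2.30 + 199×2.30 + 187×2.30 = 1087.2
T_out = -36180 / 1087.2 = -33.278 °C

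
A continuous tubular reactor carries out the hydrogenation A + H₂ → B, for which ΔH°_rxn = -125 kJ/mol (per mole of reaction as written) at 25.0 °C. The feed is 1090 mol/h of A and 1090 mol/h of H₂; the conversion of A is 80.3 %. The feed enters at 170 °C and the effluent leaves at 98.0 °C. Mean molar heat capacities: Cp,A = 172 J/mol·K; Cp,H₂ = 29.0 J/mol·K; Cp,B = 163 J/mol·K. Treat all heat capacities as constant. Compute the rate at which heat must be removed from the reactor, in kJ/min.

Extent of reaction ξ = 0.803 × 1090 = 875.27 mol/h
Reaction term: ξ·ΔH°_rxn = 875.27 × -125 = -109410 kJ/h
Sensible, feed 170→25 °C: -31768 kJ/h
Outlet flows (mol/h): A 214.73, H₂ 214.73, B 875.27
Sensible, products 25→98.0 °C: 13566 kJ/h
Q = ΔH = -127610 kJ/h = -35.448 kW
Heat removed = 2126.9 kJ/min

Q_out = 2130 kJ/min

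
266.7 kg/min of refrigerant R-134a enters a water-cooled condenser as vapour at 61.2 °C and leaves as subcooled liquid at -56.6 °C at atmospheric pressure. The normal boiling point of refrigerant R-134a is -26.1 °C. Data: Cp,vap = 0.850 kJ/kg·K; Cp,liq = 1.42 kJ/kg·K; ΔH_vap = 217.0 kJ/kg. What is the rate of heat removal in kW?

Q_c = 1490 kW

vapour 61.2→-26.1 °C: -74.205 kJ/kg
condensation at -26.1 °C: -217 kJ/kg
liquid -26.1→-56.6 °C: -43.31 kJ/kg
Δh = -74.205 + -217 + -43.31 = -334.51 kJ/kg
Q = ṁ·Δh = 266.7 kg/min × -334.51 kJ/kg = -89215 kJ/min
|Q| = 1486.9 kW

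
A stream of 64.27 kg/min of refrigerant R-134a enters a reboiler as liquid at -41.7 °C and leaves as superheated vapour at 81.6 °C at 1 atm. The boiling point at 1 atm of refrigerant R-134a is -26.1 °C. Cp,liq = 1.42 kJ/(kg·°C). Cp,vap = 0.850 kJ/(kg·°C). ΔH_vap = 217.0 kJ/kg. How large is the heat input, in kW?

Q = 354 kW

liquid -41.7→-26.1 °C: 22.152 kJ/kg
vaporisation at -26.1 °C: 217 kJ/kg
vapour -26.1→81.6 °C: 91.545 kJ/kg
Δh = 22.152 + 217 + 91.545 = 330.7 kJ/kg
Q = ṁ·Δh = 64.27 kg/min × 330.7 kJ/kg = 21254 kJ/min
|Q| = 354.23 kW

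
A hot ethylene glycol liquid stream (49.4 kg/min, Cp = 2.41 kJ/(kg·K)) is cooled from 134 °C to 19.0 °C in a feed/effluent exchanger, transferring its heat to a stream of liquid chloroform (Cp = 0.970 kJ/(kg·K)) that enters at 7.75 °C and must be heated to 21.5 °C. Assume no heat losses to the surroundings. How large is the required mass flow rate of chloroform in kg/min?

ṁ_c = 1030 kg/min

Heat released by hot stream: Q = 49.4 × 2.41 × (134 − 19.0) = 13691 kJ/min
Energy balance on cold side (adiabatic exchanger): Q = ṁ_c·Cp_c·(T_c,out − T_c,in)
ṁ_c = 13691 / [0.970 × (21.5 − 7.75)] = 1026.5 kg/min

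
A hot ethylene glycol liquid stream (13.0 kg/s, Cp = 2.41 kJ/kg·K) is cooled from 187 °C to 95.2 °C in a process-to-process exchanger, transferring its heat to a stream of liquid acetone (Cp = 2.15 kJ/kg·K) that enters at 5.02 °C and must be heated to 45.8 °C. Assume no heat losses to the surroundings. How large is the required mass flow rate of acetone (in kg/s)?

ṁ_c = 32.8 kg/s

Heat released by hot stream: Q = 13.0 × 2.41 × (187 − 95.2) = 2876.1 kJ/s
Energy balance on cold side (adiabatic exchanger): Q = ṁ_c·Cp_c·(T_c,out − T_c,in)
ṁ_c = 2876.1 / [2.15 × (45.8 − 5.02)] = 32.803 kg/s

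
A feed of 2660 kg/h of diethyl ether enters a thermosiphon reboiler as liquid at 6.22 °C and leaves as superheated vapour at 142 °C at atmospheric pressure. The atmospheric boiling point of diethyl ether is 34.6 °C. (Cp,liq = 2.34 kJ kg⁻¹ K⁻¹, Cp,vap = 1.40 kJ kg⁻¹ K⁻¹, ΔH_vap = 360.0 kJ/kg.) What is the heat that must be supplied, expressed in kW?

Q = 426 kW

liquid 6.22→34.6 °C: 66.409 kJ/kg
vaporisation at 34.6 °C: 360 kJ/kg
vapour 34.6→142 °C: 150.36 kJ/kg
Δh = 66.409 + 360 + 150.36 = 576.77 kJ/kg
Q = ṁ·Δh = 2660 kg/h × 576.77 kJ/kg = 1.5342e+06 kJ/h
|Q| = 426.17 kW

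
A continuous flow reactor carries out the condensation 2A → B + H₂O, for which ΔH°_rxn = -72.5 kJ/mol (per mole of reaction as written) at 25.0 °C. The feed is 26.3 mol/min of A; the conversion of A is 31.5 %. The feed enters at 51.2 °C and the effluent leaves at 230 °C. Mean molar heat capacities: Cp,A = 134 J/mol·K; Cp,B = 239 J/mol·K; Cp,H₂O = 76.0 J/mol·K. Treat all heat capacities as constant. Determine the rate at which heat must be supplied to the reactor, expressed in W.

Extent of reaction ξ = 0.315 × 26.3 / 2 = 4.1422 mol/min
Reaction term: ξ·ΔH°_rxn = 4.1422 × -72.5 = -300.31 kJ/min
Sensible, feed 51.2→25 °C: -92.334 kJ/min
Outlet flows (mol/min): A 18.016, B 4.1422, H₂O 4.1422
Sensible, products 25→230 °C: 762.37 kJ/min
Q = ΔH = 369.72 kJ/min = 6.1621 kW
Heat supplied = 6162.1 W

Q_in = 6160 W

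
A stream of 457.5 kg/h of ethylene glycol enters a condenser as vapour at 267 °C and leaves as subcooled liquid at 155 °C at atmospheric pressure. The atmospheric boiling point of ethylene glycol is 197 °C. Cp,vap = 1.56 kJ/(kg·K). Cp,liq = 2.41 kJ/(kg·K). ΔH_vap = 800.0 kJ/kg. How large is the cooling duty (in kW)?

Q_c = 128 kW

vapour 267→197 °C: -109.2 kJ/kg
condensation at 197 °C: -800 kJ/kg
liquid 197→155 °C: -101.22 kJ/kg
Δh = -109.2 + -800 + -101.22 = -1010.4 kJ/kg
Q = ṁ·Δh = 457.5 kg/h × -1010.4 kJ/kg = -462270 kJ/h
|Q| = 128.41 kW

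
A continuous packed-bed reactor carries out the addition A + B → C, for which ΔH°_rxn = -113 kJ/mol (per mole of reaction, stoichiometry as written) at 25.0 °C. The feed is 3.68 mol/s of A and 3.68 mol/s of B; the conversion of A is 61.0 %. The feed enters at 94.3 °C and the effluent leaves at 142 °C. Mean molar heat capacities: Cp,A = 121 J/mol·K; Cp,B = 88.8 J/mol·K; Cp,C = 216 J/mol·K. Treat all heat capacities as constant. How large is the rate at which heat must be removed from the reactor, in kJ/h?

Q_out = 775000 kJ/h

Extent of reaction ξ = 0.610 × 3.68 = 2.2448 mol/s
Reaction term: ξ·ΔH°_rxn = 2.2448 × -113 = -253.66 kJ/s
Sensible, feed 94.3→25 °C: -53.504 kJ/s
Outlet flows (mol/s): A 1.4352, B 1.4352, C 2.2448
Sensible, products 25→142 °C: 91.96 kJ/s
Q = ΔH = -215.21 kJ/s = -215.21 kW
Heat removed = 774740 kJ/h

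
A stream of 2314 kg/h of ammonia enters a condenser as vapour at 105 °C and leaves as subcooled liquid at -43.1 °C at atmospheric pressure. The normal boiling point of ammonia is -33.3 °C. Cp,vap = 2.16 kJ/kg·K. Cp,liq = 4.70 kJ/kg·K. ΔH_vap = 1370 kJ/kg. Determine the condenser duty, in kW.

vapour 105→-33.3 °C: -298.73 kJ/kg
condensation at -33.3 °C: -1370 kJ/kg
liquid -33.3→-43.1 °C: -46.06 kJ/kg
Δh = -298.73 + -1370 + -46.06 = -1714.8 kJ/kg
Q = ṁ·Δh = 2314 kg/h × -1714.8 kJ/kg = -3.968e+06 kJ/h
|Q| = 1102.2 kW

Q_c = 1100 kW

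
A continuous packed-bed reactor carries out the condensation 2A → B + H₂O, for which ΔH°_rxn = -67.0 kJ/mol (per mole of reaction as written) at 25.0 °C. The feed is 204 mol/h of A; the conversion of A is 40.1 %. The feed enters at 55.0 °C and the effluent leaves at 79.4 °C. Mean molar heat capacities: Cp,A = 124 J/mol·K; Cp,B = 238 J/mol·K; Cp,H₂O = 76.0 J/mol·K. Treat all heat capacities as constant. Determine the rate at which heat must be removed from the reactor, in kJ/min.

Extent of reaction ξ = 0.401 × 204 / 2 = 40.902 mol/h
Reaction term: ξ·ΔH°_rxn = 40.902 × -67.0 = -2740.4 kJ/h
Sensible, feed 55.0→25 °C: -758.88 kJ/h
Outlet flows (mol/h): A 122.2, B 40.902, H₂O 40.902
Sensible, products 25→79.4 °C: 1523 kJ/h
Q = ΔH = -1976.4 kJ/h = -0.54899 kW
Heat removed = 32.939 kJ/min

Q_out = 32.9 kJ/min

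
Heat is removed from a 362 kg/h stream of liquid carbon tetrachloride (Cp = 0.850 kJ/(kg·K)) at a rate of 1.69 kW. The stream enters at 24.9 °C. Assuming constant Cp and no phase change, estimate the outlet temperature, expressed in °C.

Q = 1.69 kW = 6084 kJ/h
ΔT = Q/(ṁ·Cp) = 6084/(362×0.850) = 19.773 K
T_out = 24.9 − 19.773 = 5.1275 °C

T_out = 5.13 °C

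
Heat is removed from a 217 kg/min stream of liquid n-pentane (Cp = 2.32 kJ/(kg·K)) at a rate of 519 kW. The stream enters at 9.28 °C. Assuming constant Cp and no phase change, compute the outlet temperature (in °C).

T_out = -52.6 °C

Q = 519 kW = 31140 kJ/min
ΔT = Q/(ṁ·Cp) = 31140/(217×2.32) = 61.854 K
T_out = 9.28 − 61.854 = -52.574 °C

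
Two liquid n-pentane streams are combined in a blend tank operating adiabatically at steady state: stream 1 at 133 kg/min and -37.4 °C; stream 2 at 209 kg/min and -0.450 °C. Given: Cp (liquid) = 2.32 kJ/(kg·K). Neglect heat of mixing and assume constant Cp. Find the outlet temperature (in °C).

T_out = -14.8 °C

No heat crosses the boundary, so H_out = H_in.
Σ ṁᵢCp,ᵢTᵢ = 133×2.32×-37.4 + 209×2.32×-0.450 = -11758
Σ ṁᵢCp,ᵢ = 133×2.32 + 209×2.32 = 793.44
T_out = -11758 / 793.44 = -14.819 °C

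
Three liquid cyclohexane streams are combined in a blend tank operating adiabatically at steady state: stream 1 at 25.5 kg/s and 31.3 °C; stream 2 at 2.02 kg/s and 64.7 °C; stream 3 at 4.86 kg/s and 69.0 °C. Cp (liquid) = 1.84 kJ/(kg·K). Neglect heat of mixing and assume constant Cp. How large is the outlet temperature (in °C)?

Energy balance with Q = 0: Σ ṁᵢCp,ᵢ(T_out − Tᵢ) = 0
Σ ṁᵢCp,ᵢTᵢ = 25.5×1.84×31.3 + 2.02×1.84×64.7 + 4.86×1.84×69.0 = 2326.1
Σ ṁᵢCp,ᵢ = 25.5×1.84 + 2.02×1.84 + 4.86×1.84 = 59.579
T_out = 2326.1 / 59.579 = 39.042 °C

T_out = 39.0 °C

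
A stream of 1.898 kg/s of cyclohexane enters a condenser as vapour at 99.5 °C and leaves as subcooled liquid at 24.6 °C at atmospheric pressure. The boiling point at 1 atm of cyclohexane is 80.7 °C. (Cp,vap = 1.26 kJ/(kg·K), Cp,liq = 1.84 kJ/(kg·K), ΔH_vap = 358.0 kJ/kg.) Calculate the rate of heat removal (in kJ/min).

Q_c = 55200 kJ/min

vapour 99.5→80.7 °C: -23.688 kJ/kg
condensation at 80.7 °C: -358 kJ/kg
liquid 80.7→24.6 °C: -103.22 kJ/kg
Δh = -23.688 + -358 + -103.22 = -484.91 kJ/kg
Q = ṁ·Δh = 1.898 kg/s × -484.91 kJ/kg = -920.36 kJ/s
|Q| = 920.36 kW = 55222 kJ/min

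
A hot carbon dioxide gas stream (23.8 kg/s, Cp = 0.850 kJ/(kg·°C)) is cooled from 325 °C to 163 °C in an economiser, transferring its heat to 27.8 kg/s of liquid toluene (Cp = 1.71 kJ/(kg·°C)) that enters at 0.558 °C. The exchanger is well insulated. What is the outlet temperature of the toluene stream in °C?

Heat released by hot stream: Q = 23.8 × 0.850 × (325 − 163) = 3277.3 kJ/s
Energy balance on cold side (adiabatic exchanger): Q = ṁ_c·Cp_c·(T_c,out − T_c,in)
T_c,out = 0.558 + 3277.3/(27.8 × 1.71) = 69.498 °C

T_c,out = 69.5 °C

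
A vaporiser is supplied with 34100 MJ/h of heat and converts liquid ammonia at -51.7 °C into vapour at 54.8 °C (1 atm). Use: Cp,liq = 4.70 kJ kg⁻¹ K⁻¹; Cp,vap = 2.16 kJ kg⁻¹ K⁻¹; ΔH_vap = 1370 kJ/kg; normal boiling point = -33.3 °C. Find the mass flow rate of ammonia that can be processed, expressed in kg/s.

Δh = 4.70×(-33.3−-51.7) + 1370 + 2.16×(54.8−-33.3) = 1646.8 kJ/kg
Q = 34100 MJ/h = 9472.2 kJ/s = 9472.2 kJ/s
ṁ = Q/Δh = 9472.2 / 1646.8 = 5.752 kg/s

ṁ = 5.75 kg/s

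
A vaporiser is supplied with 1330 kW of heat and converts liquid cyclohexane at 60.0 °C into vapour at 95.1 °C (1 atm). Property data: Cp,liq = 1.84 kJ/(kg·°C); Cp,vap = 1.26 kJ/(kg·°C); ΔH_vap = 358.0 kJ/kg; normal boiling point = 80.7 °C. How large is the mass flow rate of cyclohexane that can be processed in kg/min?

ṁ = 193 kg/min

Δh = 1.84×(80.7−60.0) + 358.0 + 1.26×(95.1−80.7) = 414.23 kJ/kg
Q = 1330 kW = 1330 kJ/s = 79800 kJ/min
ṁ = Q/Δh = 79800 / 414.23 = 192.65 kg/min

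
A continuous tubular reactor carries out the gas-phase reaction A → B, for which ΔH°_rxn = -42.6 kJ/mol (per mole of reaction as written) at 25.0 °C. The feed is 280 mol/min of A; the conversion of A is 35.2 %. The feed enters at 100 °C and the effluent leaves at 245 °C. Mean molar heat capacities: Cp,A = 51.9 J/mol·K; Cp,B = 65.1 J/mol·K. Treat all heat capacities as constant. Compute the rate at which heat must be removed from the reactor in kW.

Q_out = 30.1 kW

Extent of reaction ξ = 0.352 × 280 = 98.56 mol/min
Reaction term: ξ·ΔH°_rxn = 98.56 × -42.6 = -4198.7 kJ/min
Sensible, feed 100→25 °C: -1089.9 kJ/min
Outlet flows (mol/min): A 181.44, B 98.56
Sensible, products 25→245 °C: 3483.3 kJ/min
Q = ΔH = -1805.3 kJ/min = -30.088 kW
Heat removed = 30.088 kW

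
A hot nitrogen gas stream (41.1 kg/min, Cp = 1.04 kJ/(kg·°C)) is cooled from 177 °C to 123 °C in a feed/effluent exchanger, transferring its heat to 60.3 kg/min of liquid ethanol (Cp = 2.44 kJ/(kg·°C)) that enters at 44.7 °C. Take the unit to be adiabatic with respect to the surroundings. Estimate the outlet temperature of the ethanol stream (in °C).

Heat released by hot stream: Q = 41.1 × 1.04 × (177 − 123) = 2308.2 kJ/min
Energy balance on cold side (adiabatic exchanger): Q = ṁ_c·Cp_c·(T_c,out − T_c,in)
T_c,out = 44.7 + 2308.2/(60.3 × 2.44) = 60.388 °C

T_c,out = 60.4 °C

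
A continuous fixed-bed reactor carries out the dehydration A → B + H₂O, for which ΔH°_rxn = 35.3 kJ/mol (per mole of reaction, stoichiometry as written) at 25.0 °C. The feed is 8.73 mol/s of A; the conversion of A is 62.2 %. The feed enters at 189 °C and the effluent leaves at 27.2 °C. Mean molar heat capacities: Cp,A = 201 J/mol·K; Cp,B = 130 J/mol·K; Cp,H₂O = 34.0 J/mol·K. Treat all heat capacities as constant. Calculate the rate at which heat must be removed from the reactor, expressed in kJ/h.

Extent of reaction ξ = 0.622 × 8.73 = 5.4301 mol/s
Reaction term: ξ·ΔH°_rxn = 5.4301 × 35.3 = 191.68 kJ/s
Sensible, feed 189→25 °C: -287.78 kJ/s
Outlet flows (mol/s): A 3.2999, B 5.4301, H₂O 5.4301
Sensible, products 25→27.2 °C: 3.4184 kJ/s
Q = ΔH = -92.676 kJ/s = -92.676 kW
Heat removed = 333630 kJ/h

Q_out = 334000 kJ/h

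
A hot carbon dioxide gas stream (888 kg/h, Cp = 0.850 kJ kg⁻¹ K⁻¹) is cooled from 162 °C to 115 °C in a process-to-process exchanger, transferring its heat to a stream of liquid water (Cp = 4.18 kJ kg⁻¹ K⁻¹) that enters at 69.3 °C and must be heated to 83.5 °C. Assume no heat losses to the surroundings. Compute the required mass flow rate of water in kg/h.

Heat released by hot stream: Q = 888 × 0.850 × (162 − 115) = 35476 kJ/h
Energy balance on cold side (adiabatic exchanger): Q = ṁ_c·Cp_c·(T_c,out − T_c,in)
ṁ_c = 35476 / [4.18 × (83.5 − 69.3)] = 597.68 kg/h

ṁ_c = 598 kg/h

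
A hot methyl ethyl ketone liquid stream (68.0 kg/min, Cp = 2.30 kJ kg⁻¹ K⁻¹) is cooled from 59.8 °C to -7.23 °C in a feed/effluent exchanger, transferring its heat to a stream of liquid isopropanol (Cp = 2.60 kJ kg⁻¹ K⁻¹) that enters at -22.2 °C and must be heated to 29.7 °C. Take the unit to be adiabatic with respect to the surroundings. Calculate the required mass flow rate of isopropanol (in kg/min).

ṁ_c = 77.7 kg/min

Heat released by hot stream: Q = 68.0 × 2.30 × (59.8 − -7.23) = 10483 kJ/min
Energy balance on cold side (adiabatic exchanger): Q = ṁ_c·Cp_c·(T_c,out − T_c,in)
ṁ_c = 10483 / [2.60 × (29.7 − -22.2)] = 77.69 kg/min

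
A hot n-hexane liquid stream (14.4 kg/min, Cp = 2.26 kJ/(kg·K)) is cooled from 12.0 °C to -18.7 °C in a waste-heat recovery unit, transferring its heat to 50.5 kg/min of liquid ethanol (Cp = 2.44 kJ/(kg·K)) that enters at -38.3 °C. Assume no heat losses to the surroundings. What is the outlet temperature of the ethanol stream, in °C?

Heat released by hot stream: Q = 14.4 × 2.26 × (12.0 − -18.7) = 999.1 kJ/min
Energy balance on cold side (adiabatic exchanger): Q = ṁ_c·Cp_c·(T_c,out − T_c,in)
T_c,out = -38.3 + 999.1/(50.5 × 2.44) = -30.192 °C

T_c,out = -30.2 °C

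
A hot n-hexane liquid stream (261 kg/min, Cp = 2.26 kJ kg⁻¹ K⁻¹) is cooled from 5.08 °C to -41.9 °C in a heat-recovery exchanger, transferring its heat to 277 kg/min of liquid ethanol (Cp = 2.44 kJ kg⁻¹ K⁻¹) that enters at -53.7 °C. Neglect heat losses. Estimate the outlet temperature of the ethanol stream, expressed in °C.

T_c,out = -12.7 °C

Heat released by hot stream: Q = 261 × 2.26 × (5.08 − -41.9) = 27712 kJ/min
Energy balance on cold side (adiabatic exchanger): Q = ṁ_c·Cp_c·(T_c,out − T_c,in)
T_c,out = -53.7 + 27712/(277 × 2.44) = -12.699 °C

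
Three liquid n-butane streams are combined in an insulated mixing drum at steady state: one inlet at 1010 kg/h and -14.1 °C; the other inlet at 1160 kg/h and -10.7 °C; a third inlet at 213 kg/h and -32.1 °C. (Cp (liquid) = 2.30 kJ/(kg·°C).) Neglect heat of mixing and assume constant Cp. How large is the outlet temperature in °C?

T_out = -14.1 °C

No heat crosses the boundary, so H_out = H_in.
T_out = Σ ṁᵢCp,ᵢTᵢ / Σ ṁᵢCp,ᵢ
      = -77028 / 5480.9 = -14.054 °C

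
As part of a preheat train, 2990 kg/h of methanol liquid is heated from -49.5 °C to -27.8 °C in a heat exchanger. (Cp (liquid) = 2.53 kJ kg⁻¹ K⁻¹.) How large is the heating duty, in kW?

Q = 45.6 kW

Q = ṁ·Cp·ΔT = 2990 × 2.53 × (-27.8 − -49.5) = 164150 kJ/h
Converting: 164150 / 3600 s = 45.598 kW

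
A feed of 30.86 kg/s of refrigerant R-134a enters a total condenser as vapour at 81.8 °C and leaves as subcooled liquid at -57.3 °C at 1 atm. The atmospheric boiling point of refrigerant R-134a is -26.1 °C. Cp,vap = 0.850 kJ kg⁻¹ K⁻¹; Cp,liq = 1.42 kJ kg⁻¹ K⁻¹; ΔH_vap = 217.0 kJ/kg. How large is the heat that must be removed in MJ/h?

Q_c = 39200 MJ/h

vapour 81.8→-26.1 °C: -91.715 kJ/kg
condensation at -26.1 °C: -217 kJ/kg
liquid -26.1→-57.3 °C: -44.304 kJ/kg
Δh = -91.715 + -217 + -44.304 = -353.02 kJ/kg
Q = ṁ·Δh = 30.86 kg/s × -353.02 kJ/kg = -10894 kJ/s
|Q| = 10894 kW = 39219 MJ/h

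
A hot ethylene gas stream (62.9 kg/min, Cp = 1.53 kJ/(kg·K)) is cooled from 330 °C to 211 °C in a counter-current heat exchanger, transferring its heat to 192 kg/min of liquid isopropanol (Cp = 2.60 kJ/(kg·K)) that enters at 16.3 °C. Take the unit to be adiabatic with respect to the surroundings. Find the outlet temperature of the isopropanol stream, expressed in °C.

T_c,out = 39.2 °C

Heat released by hot stream: Q = 62.9 × 1.53 × (330 − 211) = 11452 kJ/min
Energy balance on cold side (adiabatic exchanger): Q = ṁ_c·Cp_c·(T_c,out − T_c,in)
T_c,out = 16.3 + 11452/(192 × 2.60) = 39.241 °C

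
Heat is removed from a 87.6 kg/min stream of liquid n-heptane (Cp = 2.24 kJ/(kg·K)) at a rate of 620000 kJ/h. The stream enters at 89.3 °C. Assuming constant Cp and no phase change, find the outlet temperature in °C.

T_out = 36.6 °C

Q = 620000 kJ/h = 10333 kJ/min
ΔT = Q/(ṁ·Cp) = 10333/(87.6×2.24) = 52.661 K
T_out = 89.3 − 52.661 = 36.639 °C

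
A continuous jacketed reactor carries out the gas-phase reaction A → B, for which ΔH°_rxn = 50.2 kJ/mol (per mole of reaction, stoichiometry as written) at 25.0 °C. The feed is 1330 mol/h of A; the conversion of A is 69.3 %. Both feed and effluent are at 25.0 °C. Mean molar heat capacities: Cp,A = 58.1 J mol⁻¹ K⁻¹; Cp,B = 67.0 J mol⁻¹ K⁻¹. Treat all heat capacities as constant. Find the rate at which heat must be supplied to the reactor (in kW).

Q_in = 12.9 kW

Extent of reaction ξ = 0.693 × 1330 = 921.69 mol/h
Reaction term: ξ·ΔH°_rxn = 921.69 × 50.2 = 46269 kJ/h
Q = ΔH = 46269 kJ/h = 12.852 kW
Heat supplied = 12.852 kW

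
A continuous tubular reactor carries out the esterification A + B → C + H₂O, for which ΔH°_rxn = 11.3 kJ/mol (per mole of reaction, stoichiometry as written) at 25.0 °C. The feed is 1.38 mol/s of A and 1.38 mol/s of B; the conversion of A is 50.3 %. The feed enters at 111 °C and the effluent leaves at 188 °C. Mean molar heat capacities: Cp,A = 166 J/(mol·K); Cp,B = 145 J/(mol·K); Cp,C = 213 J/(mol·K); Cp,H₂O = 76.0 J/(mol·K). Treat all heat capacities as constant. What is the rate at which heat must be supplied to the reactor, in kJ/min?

Extent of reaction ξ = 0.503 × 1.38 = 0.69414 mol/s
Reaction term: ξ·ΔH°_rxn = 0.69414 × 11.3 = 7.8438 kJ/s
Sensible, feed 111→25 °C: -36.909 kJ/s
Outlet flows (mol/s): A 0.68586, B 0.68586, C 0.69414, H₂O 0.69414
Sensible, products 25→188 °C: 67.467 kJ/s
Q = ΔH = 38.401 kJ/s = 38.401 kW
Heat supplied = 2304.1 kJ/min

Q_in = 2300 kJ/min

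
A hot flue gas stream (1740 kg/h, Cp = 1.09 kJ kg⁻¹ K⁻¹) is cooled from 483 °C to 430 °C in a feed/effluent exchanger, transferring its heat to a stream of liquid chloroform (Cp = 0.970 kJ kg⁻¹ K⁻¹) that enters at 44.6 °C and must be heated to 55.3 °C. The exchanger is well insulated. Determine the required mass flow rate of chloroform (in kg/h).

ṁ_c = 9680 kg/h

Heat released by hot stream: Q = 1740 × 1.09 × (483 − 430) = 100520 kJ/h
Energy balance on cold side (adiabatic exchanger): Q = ṁ_c·Cp_c·(T_c,out − T_c,in)
ṁ_c = 100520 / [0.970 × (55.3 − 44.6)] = 9684.9 kg/h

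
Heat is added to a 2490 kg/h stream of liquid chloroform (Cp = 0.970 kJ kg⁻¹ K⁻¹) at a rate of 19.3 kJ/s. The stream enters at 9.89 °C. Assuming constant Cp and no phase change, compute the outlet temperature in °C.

Q = 19.3 kJ/s = 69480 kJ/h
ΔT = Q/(ṁ·Cp) = 69480/(2490×0.970) = 28.767 K
T_out = 9.89 + 28.767 = 38.657 °C

T_out = 38.7 °C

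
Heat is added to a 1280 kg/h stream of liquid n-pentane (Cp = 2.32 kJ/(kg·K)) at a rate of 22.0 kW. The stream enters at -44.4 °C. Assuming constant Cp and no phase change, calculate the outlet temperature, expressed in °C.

T_out = -17.7 °C

Q = 22.0 kW = 79200 kJ/h
ΔT = Q/(ṁ·Cp) = 79200/(1280×2.32) = 26.67 K
T_out = -44.4 + 26.67 = -17.73 °C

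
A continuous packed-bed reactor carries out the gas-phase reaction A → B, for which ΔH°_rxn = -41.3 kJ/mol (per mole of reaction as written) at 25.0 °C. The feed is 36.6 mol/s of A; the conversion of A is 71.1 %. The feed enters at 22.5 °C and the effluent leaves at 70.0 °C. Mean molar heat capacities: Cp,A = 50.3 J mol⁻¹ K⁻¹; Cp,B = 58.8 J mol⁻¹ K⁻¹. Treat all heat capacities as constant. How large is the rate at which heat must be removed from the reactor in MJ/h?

Q_out = 3520 MJ/h

Extent of reaction ξ = 0.711 × 36.6 = 26.023 mol/s
Reaction term: ξ·ΔH°_rxn = 26.023 × -41.3 = -1074.7 kJ/s
Sensible, feed 22.5→25 °C: 4.6025 kJ/s
Outlet flows (mol/s): A 10.577, B 26.023
Sensible, products 25→70.0 °C: 92.798 kJ/s
Q = ΔH = -977.33 kJ/s = -977.33 kW
Heat removed = 3518.4 MJ/h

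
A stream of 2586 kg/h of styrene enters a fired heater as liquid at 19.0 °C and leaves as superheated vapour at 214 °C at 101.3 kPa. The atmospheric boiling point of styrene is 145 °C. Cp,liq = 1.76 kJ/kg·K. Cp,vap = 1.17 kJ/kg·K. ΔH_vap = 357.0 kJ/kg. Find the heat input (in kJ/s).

liquid 19.0→145 °C: 221.76 kJ/kg
vaporisation at 145 °C: 357 kJ/kg
vapour 145→214 °C: 80.73 kJ/kg
Δh = 221.76 + 357 + 80.73 = 659.49 kJ/kg
Q = ṁ·Δh = 2586 kg/h × 659.49 kJ/kg = 1.7054e+06 kJ/h
|Q| = 473.73 kW

Q = 474 kJ/s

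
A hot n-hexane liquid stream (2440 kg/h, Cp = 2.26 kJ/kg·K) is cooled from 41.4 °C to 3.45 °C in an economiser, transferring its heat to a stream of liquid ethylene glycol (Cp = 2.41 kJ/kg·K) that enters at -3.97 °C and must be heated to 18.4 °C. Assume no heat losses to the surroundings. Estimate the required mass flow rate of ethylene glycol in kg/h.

ṁ_c = 3880 kg/h

Heat released by hot stream: Q = 2440 × 2.26 × (41.4 − 3.45) = 209270 kJ/h
Energy balance on cold side (adiabatic exchanger): Q = ṁ_c·Cp_c·(T_c,out − T_c,in)
ṁ_c = 209270 / [2.41 × (18.4 − -3.97)] = 3881.7 kg/h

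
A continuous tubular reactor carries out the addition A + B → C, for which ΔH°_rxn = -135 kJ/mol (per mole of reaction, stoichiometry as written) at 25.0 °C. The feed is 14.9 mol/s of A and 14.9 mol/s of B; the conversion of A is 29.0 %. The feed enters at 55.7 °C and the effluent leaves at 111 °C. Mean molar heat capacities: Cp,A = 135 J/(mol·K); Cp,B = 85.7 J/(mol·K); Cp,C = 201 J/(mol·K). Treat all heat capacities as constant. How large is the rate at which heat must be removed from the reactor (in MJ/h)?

Extent of reaction ξ = 0.290 × 14.9 = 4.321 mol/s
Reaction term: ξ·ΔH°_rxn = 4.321 × -135 = -583.33 kJ/s
Sensible, feed 55.7→25 °C: -100.95 kJ/s
Outlet flows (mol/s): A 10.579, B 10.579, C 4.321
Sensible, products 25→111 °C: 275.48 kJ/s
Q = ΔH = -408.81 kJ/s = -408.81 kW
Heat removed = 1471.7 MJ/h

Q_out = 1470 MJ/h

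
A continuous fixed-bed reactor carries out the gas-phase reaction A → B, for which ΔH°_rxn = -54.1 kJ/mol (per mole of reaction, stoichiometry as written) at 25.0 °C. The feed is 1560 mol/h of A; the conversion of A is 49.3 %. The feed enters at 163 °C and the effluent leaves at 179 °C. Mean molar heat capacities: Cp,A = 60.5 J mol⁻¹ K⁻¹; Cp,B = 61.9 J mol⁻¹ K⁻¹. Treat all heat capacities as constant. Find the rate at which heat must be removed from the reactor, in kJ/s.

Q_out = 11.1 kJ/s

Extent of reaction ξ = 0.493 × 1560 = 769.08 mol/h
Reaction term: ξ·ΔH°_rxn = 769.08 × -54.1 = -41607 kJ/h
Sensible, feed 163→25 °C: -13024 kJ/h
Outlet flows (mol/h): A 790.92, B 769.08
Sensible, products 25→179 °C: 14700 kJ/h
Q = ΔH = -39931 kJ/h = -11.092 kW
Heat removed = 11.092 kJ/s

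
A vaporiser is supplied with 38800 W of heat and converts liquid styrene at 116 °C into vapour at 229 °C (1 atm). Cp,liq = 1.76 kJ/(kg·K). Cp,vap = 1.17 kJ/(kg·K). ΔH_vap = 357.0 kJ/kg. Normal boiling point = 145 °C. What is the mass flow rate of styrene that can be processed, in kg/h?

Δh = 1.76×(145−116) + 357.0 + 1.17×(229−145) = 506.32 kJ/kg
Q = 38800 W = 38.8 kJ/s = 139680 kJ/h
ṁ = Q/Δh = 139680 / 506.32 = 275.87 kg/h

ṁ = 276 kg/h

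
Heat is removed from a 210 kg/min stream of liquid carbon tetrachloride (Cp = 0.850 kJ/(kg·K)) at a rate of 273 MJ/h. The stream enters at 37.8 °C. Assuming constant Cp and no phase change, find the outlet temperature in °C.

Q = 273 MJ/h = 4550 kJ/min
ΔT = Q/(ṁ·Cp) = 4550/(210×0.850) = 25.49 K
T_out = 37.8 − 25.49 = 12.31 °C

T_out = 12.3 °C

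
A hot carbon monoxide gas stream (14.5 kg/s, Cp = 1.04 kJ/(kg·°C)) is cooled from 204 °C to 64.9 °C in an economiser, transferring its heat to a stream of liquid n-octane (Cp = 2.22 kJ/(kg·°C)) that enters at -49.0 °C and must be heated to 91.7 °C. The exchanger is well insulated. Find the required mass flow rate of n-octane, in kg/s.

Heat released by hot stream: Q = 14.5 × 1.04 × (204 − 64.9) = 2097.6 kJ/s
Energy balance on cold side (adiabatic exchanger): Q = ṁ_c·Cp_c·(T_c,out − T_c,in)
ṁ_c = 2097.6 / [2.22 × (91.7 − -49.0)] = 6.7155 kg/s

ṁ_c = 6.72 kg/s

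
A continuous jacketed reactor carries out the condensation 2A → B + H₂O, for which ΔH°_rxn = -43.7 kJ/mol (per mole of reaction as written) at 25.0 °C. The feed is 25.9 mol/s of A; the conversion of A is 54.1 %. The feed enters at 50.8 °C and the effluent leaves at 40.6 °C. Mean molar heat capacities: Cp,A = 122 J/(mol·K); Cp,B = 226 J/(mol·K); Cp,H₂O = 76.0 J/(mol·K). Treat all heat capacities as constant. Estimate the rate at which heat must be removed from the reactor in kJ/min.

Q_out = 19900 kJ/min

Extent of reaction ξ = 0.541 × 25.9 / 2 = 7.006 mol/s
Reaction term: ξ·ΔH°_rxn = 7.006 × -43.7 = -306.16 kJ/s
Sensible, feed 50.8→25 °C: -81.523 kJ/s
Outlet flows (mol/s): A 11.888, B 7.006, H₂O 7.006
Sensible, products 25→40.6 °C: 55.632 kJ/s
Q = ΔH = -332.05 kJ/s = -332.05 kW
Heat removed = 19923 kJ/min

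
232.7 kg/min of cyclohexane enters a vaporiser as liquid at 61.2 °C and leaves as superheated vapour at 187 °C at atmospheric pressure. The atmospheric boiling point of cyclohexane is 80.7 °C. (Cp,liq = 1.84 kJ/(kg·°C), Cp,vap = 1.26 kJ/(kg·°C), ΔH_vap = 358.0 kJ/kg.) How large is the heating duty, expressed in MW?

Q = 2.05 MW

liquid 61.2→80.7 °C: 35.88 kJ/kg
vaporisation at 80.7 °C: 358 kJ/kg
vapour 80.7→187 °C: 133.94 kJ/kg
Δh = 35.88 + 358 + 133.94 = 527.82 kJ/kg
Q = ṁ·Δh = 232.7 kg/min × 527.82 kJ/kg = 122820 kJ/min
|Q| = 2047.1 kW = 2.0471 MW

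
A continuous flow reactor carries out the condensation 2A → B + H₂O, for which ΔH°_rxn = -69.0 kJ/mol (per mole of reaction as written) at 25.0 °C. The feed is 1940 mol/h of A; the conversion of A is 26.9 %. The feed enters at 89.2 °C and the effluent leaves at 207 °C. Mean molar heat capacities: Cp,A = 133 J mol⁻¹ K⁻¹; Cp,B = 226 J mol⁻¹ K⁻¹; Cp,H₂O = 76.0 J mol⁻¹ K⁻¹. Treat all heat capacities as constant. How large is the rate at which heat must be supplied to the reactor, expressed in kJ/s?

Q_in = 3.92 kJ/s

Extent of reaction ξ = 0.269 × 1940 / 2 = 260.93 mol/h
Reaction term: ξ·ΔH°_rxn = 260.93 × -69.0 = -18004 kJ/h
Sensible, feed 89.2→25 °C: -16565 kJ/h
Outlet flows (mol/h): A 1418.1, B 260.93, H₂O 260.93
Sensible, products 25→207 °C: 48669 kJ/h
Q = ΔH = 14100 kJ/h = 3.9167 kW
Heat supplied = 3.9167 kJ/s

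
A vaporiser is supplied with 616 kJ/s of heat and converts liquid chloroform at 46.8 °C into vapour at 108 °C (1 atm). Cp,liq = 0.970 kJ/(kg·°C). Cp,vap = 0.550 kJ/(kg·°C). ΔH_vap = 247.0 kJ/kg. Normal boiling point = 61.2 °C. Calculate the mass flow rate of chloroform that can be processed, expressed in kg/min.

Δh = 0.970×(61.2−46.8) + 247.0 + 0.550×(108−61.2) = 286.71 kJ/kg
Q = 616 kJ/s = 616 kJ/s = 36960 kJ/min
ṁ = Q/Δh = 36960 / 286.71 = 128.91 kg/min

ṁ = 129 kg/min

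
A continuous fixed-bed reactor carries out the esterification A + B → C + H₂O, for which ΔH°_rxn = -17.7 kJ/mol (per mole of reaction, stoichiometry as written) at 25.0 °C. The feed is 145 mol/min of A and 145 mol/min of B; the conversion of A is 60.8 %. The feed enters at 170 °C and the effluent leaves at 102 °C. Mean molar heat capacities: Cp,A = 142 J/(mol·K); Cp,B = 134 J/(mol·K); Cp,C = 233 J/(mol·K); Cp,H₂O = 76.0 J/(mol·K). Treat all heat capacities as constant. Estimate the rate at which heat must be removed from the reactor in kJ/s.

Q_out = 67.6 kJ/s

Extent of reaction ξ = 0.608 × 145 = 88.16 mol/min
Reaction term: ξ·ΔH°_rxn = 88.16 × -17.7 = -1560.4 kJ/min
Sensible, feed 170→25 °C: -5802.9 kJ/min
Outlet flows (mol/min): A 56.84, B 56.84, C 88.16, H₂O 88.16
Sensible, products 25→102 °C: 3305.6 kJ/min
Q = ΔH = -4057.8 kJ/min = -67.63 kW
Heat removed = 67.63 kJ/s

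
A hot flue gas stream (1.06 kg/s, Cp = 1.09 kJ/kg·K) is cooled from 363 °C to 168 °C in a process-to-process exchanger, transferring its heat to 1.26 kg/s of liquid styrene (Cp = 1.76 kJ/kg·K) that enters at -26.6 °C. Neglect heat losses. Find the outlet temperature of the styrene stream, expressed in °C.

T_c,out = 75.0 °C

Heat released by hot stream: Q = 1.06 × 1.09 × (363 − 168) = 225.3 kJ/s
Energy balance on cold side (adiabatic exchanger): Q = ṁ_c·Cp_c·(T_c,out − T_c,in)
T_c,out = -26.6 + 225.3/(1.26 × 1.76) = 74.998 °C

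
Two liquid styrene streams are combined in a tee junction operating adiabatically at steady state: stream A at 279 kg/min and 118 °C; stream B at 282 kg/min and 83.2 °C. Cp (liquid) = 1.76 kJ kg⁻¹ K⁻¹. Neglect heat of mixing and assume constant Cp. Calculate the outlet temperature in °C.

Energy balance with Q = 0: Σ ṁᵢCp,ᵢ(T_out − Tᵢ) = 0
T_out = Σ ṁᵢCp,ᵢTᵢ / Σ ṁᵢCp,ᵢ
      = 99237 / 987.36 = 100.51 °C

T_out = 101 °C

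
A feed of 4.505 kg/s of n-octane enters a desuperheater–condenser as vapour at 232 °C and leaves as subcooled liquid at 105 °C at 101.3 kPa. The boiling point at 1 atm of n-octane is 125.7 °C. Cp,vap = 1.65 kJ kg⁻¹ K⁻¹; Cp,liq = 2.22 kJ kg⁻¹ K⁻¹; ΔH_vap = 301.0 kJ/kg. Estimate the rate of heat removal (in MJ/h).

vapour 232→125.7 °C: -175.39 kJ/kg
condensation at 125.7 °C: -301 kJ/kg
liquid 125.7→105 °C: -45.954 kJ/kg
Δh = -175.39 + -301 + -45.954 = -522.35 kJ/kg
Q = ṁ·Δh = 4.505 kg/s × -522.35 kJ/kg = -2353.2 kJ/s
|Q| = 2353.2 kW = 8471.5 MJ/h

Q_c = 8470 MJ/h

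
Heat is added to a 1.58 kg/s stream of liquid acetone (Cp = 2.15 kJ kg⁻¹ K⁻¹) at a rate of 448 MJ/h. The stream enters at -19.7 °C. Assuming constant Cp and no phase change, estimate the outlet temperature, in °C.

T_out = 16.9 °C

Q = 448 MJ/h = 124.44 kJ/s
ΔT = Q/(ṁ·Cp) = 124.44/(1.58×2.15) = 36.634 K
T_out = -19.7 + 36.634 = 16.934 °C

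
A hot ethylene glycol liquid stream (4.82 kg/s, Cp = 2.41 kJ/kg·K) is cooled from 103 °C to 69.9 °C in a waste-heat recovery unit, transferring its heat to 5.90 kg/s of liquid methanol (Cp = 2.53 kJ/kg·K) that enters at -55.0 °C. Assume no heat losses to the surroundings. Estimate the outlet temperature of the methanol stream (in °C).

T_c,out = -29.2 °C

Heat released by hot stream: Q = 4.82 × 2.41 × (103 − 69.9) = 384.5 kJ/s
Energy balance on cold side (adiabatic exchanger): Q = ṁ_c·Cp_c·(T_c,out − T_c,in)
T_c,out = -55.0 + 384.5/(5.90 × 2.53) = -29.242 °C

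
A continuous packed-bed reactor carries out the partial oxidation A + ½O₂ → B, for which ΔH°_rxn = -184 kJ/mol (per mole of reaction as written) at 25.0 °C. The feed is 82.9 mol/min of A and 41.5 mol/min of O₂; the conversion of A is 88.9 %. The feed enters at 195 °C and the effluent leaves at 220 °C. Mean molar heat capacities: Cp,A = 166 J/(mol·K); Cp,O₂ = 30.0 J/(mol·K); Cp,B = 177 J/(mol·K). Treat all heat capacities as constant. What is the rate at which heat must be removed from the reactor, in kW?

Extent of reaction ξ = 0.889 × 82.9 = 73.698 mol/min
Reaction term: ξ·ΔH°_rxn = 73.698 × -184 = -13560 kJ/min
Sensible, feed 195→25 °C: -2551.1 kJ/min
Outlet flows (mol/min): A 9.2019, O₂ 4.6509, B 73.698
Sensible, products 25→220 °C: 2868.8 kJ/min
Q = ΔH = -13243 kJ/min = -220.71 kW
Heat removed = 220.71 kW

Q_out = 221 kW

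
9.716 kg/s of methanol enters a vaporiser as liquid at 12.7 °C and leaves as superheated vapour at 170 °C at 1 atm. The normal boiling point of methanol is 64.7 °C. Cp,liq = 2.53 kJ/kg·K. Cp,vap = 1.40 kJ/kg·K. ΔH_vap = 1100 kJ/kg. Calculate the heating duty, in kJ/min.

liquid 12.7→64.7 °C: 131.56 kJ/kg
vaporisation at 64.7 °C: 1100 kJ/kg
vapour 64.7→170 °C: 147.42 kJ/kg
Δh = 131.56 + 1100 + 147.42 = 1379 kJ/kg
Q = ṁ·Δh = 9.716 kg/s × 1379 kJ/kg = 13398 kJ/s
|Q| = 13398 kW = 803890 kJ/min

Q = 804000 kJ/min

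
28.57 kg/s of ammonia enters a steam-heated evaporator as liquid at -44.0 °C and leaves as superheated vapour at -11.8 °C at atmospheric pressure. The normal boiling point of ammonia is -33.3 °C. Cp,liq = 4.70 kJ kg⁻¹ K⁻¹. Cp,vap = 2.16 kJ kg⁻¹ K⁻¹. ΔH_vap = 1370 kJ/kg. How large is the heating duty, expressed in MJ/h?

liquid -44.0→-33.3 °C: 50.29 kJ/kg
vaporisation at -33.3 °C: 1370 kJ/kg
vapour -33.3→-11.8 °C: 46.44 kJ/kg
Δh = 50.29 + 1370 + 46.44 = 1466.7 kJ/kg
Q = ṁ·Δh = 28.57 kg/s × 1466.7 kJ/kg = 41904 kJ/s
|Q| = 41904 kW = 150860 MJ/h

Q = 151000 MJ/h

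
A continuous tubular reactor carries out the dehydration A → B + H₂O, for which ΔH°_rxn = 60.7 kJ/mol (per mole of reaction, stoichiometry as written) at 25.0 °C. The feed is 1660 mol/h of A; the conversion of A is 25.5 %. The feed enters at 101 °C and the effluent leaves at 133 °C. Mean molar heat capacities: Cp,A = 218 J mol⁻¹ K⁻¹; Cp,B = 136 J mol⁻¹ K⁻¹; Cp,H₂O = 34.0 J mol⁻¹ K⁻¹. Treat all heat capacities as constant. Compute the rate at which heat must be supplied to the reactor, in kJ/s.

Q_in = 9.74 kJ/s

Extent of reaction ξ = 0.255 × 1660 = 423.3 mol/h
Reaction term: ξ·ΔH°_rxn = 423.3 × 60.7 = 25694 kJ/h
Sensible, feed 101→25 °C: -27503 kJ/h
Outlet flows (mol/h): A 1236.7, B 423.3, H₂O 423.3
Sensible, products 25→133 °C: 36889 kJ/h
Q = ΔH = 35080 kJ/h = 9.7445 kW
Heat supplied = 9.7445 kJ/s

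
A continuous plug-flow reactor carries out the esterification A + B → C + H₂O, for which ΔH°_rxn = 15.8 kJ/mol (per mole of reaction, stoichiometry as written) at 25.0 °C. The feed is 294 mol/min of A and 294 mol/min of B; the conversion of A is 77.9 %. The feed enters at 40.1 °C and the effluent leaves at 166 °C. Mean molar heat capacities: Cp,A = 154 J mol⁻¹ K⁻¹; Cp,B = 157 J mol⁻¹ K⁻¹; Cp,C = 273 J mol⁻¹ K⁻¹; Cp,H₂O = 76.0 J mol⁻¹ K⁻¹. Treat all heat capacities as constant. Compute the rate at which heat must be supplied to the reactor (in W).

Extent of reaction ξ = 0.779 × 294 = 229.03 mol/min
Reaction term: ξ·ΔH°_rxn = 229.03 × 15.8 = 3618.6 kJ/min
Sensible, feed 40.1→25 °C: -1380.7 kJ/min
Outlet flows (mol/min): A 64.974, B 64.974, C 229.03, H₂O 229.03
Sensible, products 25→166 °C: 14119 kJ/min
Q = ΔH = 16357 kJ/min = 272.62 kW
Heat supplied = 272620 W

Q_in = 273000 W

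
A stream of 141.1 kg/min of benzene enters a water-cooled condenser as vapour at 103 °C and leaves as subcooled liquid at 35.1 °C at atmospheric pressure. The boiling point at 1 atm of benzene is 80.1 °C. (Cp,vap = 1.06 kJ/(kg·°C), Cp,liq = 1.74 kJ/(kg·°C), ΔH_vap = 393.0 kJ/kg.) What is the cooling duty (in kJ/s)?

Q_c = 1170 kJ/s

vapour 103→80.1 °C: -24.274 kJ/kg
condensation at 80.1 °C: -393 kJ/kg
liquid 80.1→35.1 °C: -78.3 kJ/kg
Δh = -24.274 + -393 + -78.3 = -495.57 kJ/kg
Q = ṁ·Δh = 141.1 kg/min × -495.57 kJ/kg = -69925 kJ/min
|Q| = 1165.4 kW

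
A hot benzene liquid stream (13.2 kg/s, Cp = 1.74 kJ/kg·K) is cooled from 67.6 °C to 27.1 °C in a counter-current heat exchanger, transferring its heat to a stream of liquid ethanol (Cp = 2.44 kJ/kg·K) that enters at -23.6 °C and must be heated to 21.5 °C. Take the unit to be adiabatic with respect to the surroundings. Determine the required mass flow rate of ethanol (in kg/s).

Heat released by hot stream: Q = 13.2 × 1.74 × (67.6 − 27.1) = 930.2 kJ/s
Energy balance on cold side (adiabatic exchanger): Q = ṁ_c·Cp_c·(T_c,out − T_c,in)
ṁ_c = 930.2 / [2.44 × (21.5 − -23.6)] = 8.453 kg/s

ṁ_c = 8.45 kg/s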